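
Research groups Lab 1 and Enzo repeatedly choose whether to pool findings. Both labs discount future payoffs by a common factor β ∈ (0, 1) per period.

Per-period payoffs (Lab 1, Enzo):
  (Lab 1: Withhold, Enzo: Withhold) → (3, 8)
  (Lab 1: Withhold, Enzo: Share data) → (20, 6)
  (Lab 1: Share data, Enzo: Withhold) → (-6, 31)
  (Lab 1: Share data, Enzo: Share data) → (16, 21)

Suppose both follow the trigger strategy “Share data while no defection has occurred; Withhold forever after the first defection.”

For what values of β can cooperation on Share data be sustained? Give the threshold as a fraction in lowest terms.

10/23

Lab 1's threshold: (20−16)/(20−3) = 4/17.
Enzo's threshold: (31−21)/(31−8) = 10/23.
4/17 < 10/23, so Enzo binds and β* = 10/23.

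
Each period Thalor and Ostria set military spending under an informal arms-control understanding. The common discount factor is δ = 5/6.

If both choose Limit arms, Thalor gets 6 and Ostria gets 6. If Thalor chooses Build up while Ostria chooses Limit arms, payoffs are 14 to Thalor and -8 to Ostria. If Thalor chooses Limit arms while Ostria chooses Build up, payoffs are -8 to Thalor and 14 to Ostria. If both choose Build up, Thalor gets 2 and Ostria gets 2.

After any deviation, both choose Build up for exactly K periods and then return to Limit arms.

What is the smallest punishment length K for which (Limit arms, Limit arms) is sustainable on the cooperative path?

Need Σ_{k=1}^{K} δ^k ≥ (14−6)/(6−2) = 2.0000 at δ = 5/6.
At K = 2 the sum is 1.5278 < 2.0000; at K = 3 it is 2.1065 ≥ 2.0000.
So the minimum punishment length is K = 3.

3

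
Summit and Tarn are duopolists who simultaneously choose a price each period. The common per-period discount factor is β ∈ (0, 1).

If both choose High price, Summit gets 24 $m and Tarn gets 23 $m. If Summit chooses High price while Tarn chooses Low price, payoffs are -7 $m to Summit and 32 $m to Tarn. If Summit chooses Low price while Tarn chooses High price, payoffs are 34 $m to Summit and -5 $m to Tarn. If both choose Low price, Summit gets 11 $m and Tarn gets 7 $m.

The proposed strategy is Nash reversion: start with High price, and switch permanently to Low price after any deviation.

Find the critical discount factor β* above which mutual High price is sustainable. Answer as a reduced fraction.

10/23

Summit's threshold: (34−24)/(34−11) = 10/23.
Tarn's threshold: (32−23)/(32−7) = 9/25.
10/23 > 9/25, so Summit binds and β* = 10/23.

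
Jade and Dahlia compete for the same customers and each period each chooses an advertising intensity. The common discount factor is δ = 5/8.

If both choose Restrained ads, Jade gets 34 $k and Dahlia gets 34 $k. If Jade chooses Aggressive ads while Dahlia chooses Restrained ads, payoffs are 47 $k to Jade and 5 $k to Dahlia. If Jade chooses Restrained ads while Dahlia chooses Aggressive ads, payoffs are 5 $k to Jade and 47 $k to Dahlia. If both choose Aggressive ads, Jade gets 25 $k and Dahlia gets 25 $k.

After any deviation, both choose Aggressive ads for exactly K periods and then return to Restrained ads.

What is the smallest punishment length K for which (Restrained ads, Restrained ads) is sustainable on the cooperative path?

Need Σ_{k=1}^{K} δ^k ≥ (47−34)/(34−25) = 1.4444 at δ = 5/8.
At K = 4 the sum is 1.4124 < 1.4444; at K = 5 it is 1.5077 ≥ 1.4444.
So the minimum punishment length is K = 5.

5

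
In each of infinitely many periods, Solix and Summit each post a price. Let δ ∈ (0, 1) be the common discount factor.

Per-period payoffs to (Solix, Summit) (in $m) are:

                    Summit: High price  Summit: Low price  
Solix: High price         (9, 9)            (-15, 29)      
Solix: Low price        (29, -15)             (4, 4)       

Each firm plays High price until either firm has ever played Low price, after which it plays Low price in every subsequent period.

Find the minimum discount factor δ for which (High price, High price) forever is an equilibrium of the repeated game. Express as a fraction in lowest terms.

One-period gain from deviating is 29 − 9 = 20. The loss is 9 − 4 = 5 in every subsequent period, with present value 5·δ/(1−δ).
Deviation is unprofitable when 5·δ/(1−δ) ≥ 20, i.e. δ/(1−δ) ≥ 4.
Equivalently δ ≥ 20/(20+5) = 4/5.

4/5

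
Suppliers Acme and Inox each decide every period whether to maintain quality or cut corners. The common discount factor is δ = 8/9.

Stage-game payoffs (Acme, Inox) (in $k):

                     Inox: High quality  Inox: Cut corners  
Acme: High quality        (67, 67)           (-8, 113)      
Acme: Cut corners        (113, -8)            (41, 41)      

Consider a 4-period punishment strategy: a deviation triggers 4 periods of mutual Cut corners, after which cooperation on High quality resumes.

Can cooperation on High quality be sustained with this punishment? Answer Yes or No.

IC: δ+…+δ^4 ≥ (113−67)/(67−41) = 23/13.
At δ = 8/9: partial sum = 3.0056 ≥ 1.7692. Cooperation sustainable.

Yes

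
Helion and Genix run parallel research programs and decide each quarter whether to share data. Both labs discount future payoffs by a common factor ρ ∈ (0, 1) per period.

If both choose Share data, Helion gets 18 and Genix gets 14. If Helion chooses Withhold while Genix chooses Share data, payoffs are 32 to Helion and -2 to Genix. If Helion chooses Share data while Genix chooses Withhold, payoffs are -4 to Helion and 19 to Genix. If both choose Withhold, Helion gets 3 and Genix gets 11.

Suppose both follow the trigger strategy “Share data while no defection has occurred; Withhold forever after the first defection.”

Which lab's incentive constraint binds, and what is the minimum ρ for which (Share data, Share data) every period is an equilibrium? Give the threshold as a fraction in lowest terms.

Helion's threshold: (32−18)/(32−3) = 14/29.
Genix's threshold: (19−14)/(19−11) = 5/8.
14/29 < 5/8, so Genix binds and ρ* = 5/8.

Genix; ρ ≥ 5/8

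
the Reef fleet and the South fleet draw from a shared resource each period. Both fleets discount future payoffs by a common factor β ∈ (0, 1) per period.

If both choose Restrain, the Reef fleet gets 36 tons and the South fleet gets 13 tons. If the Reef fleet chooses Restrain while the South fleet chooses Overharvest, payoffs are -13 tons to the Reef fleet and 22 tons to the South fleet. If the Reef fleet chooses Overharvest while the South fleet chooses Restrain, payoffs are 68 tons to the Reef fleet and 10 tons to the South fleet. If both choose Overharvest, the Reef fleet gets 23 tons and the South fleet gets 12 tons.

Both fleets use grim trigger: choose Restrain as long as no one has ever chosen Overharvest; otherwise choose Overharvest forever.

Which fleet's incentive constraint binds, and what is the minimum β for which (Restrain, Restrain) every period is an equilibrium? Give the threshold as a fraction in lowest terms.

the Reef fleet's threshold: (68−36)/(68−23) = 32/45.
the South fleet's threshold: (22−13)/(22−12) = 9/10.
32/45 < 9/10, so the South fleet binds and β* = 9/10.

the South fleet; β ≥ 9/10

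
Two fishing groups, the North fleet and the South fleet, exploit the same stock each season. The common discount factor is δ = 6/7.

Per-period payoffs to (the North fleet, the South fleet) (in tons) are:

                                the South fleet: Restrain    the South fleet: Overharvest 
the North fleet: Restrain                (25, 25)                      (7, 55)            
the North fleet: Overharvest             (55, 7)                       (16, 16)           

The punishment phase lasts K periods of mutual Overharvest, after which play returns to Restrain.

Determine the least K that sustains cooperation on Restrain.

6

IC: δ(1−δ^K)/(1−δ) ≥ (55−25)/(25−16) = 10/3.
With δ = 6/7: need 1 − δ^K ≥ 10/3·(1−6/7)/(6/7), i.e. δ^K ≤ 0.4444.
Since (6/7)^5 = 0.4627 and (6/7)^6 = 0.3966, the smallest such K is 6.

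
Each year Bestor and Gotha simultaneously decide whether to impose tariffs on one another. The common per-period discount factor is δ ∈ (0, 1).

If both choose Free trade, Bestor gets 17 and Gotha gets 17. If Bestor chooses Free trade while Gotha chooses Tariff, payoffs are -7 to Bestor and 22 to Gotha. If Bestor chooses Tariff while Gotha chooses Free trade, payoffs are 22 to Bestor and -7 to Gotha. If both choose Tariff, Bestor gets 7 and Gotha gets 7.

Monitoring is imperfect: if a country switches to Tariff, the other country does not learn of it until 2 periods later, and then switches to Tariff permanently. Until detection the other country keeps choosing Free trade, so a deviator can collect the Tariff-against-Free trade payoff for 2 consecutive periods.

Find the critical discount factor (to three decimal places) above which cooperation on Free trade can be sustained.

0.577

The best deviation is to choose Tariff for all 2 undetected periods, earning 22 each, then 7 forever once detected.
Deviation value: 22(1−δ^2)/(1−δ) + 7δ^2/(1−δ); cooperation value: 17/(1−δ).
IC: 17 ≥ 22(1−δ^2) + 7δ^2 = 22 − 15δ^2.
So δ^2 ≥ 5/15 = 1/3, giving δ ≥ (1/3)^(1/2) ≈ 0.577.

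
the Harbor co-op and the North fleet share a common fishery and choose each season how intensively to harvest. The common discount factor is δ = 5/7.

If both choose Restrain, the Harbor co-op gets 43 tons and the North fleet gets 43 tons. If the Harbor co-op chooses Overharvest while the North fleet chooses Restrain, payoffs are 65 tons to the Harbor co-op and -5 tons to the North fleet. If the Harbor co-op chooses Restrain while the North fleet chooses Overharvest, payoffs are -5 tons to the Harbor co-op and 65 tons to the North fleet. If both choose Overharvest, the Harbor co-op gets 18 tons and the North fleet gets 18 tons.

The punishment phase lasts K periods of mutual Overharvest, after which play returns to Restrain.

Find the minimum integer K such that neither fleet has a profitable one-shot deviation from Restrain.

2

IC: δ(1−δ^K)/(1−δ) ≥ (65−43)/(43−18) = 22/25.
With δ = 5/7: need 1 − δ^K ≥ 22/25·(1−5/7)/(5/7), i.e. δ^K ≤ 0.6480.
Since (5/7)^1 = 0.7143 and (5/7)^2 = 0.5102, the smallest such K is 2.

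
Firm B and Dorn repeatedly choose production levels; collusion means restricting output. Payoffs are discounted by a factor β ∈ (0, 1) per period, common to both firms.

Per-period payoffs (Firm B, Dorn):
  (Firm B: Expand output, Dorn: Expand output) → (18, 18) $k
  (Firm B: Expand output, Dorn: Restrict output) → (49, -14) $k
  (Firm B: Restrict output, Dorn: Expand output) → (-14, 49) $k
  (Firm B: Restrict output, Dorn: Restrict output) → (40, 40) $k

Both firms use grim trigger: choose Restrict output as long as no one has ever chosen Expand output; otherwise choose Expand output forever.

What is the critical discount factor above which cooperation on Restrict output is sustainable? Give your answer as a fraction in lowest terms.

9/31

Cooperation forever yields 40 each period: 40/(1−β).
Deviating yields 49 once, then 18 forever: 49 + 18β/(1−β).
No profitable deviation requires 40/(1−β) ≥ 49 + 18β/(1−β).
Multiplying by (1−β): 40 ≥ 49(1−β) + 18β = 49 − 31β.
So 31β ≥ 9, i.e. β ≥ 9/31.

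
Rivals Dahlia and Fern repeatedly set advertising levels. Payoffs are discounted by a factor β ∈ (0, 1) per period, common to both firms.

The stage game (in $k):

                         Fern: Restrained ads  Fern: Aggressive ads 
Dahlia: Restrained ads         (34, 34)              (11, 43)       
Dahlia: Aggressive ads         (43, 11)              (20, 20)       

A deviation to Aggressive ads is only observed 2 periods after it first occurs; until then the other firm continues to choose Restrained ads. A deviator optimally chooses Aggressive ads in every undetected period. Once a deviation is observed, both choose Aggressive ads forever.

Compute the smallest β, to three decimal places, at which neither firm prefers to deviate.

0.626

The best deviation is to choose Aggressive ads for all 2 undetected periods, earning 43 each, then 20 forever once detected.
Deviation value: 43(1−β^2)/(1−β) + 20β^2/(1−β); cooperation value: 34/(1−β).
IC: 34 ≥ 43(1−β^2) + 20β^2 = 43 − 23β^2.
So β^2 ≥ 9/23, giving β ≥ (9/23)^(1/2) ≈ 0.626.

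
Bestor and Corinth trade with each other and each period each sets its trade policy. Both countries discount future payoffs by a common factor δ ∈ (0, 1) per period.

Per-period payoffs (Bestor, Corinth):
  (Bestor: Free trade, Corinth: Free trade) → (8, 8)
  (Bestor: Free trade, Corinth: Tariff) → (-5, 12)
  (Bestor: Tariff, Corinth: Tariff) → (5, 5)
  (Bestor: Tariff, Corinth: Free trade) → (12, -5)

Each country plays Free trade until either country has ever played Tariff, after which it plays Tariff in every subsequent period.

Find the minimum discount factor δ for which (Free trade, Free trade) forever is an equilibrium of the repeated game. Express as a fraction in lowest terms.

One-period gain from deviating is 12 − 8 = 4. The loss is 8 − 5 = 3 in every subsequent period, with present value 3·δ/(1−δ).
Deviation is unprofitable when 3·δ/(1−δ) ≥ 4, i.e. δ/(1−δ) ≥ 4/3.
Equivalently δ ≥ 4/(4+3) = 4/7.

4/7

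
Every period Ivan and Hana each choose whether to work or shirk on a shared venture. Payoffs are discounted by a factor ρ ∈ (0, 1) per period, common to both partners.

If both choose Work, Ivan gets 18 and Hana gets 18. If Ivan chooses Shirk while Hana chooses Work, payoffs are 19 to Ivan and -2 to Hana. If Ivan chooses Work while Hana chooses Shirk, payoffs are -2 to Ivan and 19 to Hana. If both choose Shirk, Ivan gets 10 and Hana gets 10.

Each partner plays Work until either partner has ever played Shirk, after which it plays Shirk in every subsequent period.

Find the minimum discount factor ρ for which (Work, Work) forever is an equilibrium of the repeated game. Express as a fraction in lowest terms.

Cooperation forever yields 18 each period: 18/(1−ρ).
Deviating yields 19 once, then 10 forever: 19 + 10ρ/(1−ρ).
No profitable deviation requires 18/(1−ρ) ≥ 19 + 10ρ/(1−ρ).
Multiplying by (1−ρ): 18 ≥ 19(1−ρ) + 10ρ = 19 − 9ρ.
So 9ρ ≥ 1, i.e. ρ ≥ 1/9.

1/9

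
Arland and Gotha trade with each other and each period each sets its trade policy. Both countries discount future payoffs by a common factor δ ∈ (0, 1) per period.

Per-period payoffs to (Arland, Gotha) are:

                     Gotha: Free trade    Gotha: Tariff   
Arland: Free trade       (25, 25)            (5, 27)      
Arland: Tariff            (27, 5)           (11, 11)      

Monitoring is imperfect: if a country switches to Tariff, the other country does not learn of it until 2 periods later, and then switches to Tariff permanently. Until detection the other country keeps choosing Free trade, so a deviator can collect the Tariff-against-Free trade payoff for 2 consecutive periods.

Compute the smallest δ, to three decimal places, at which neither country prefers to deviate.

0.354

The best deviation is to choose Tariff for all 2 undetected periods, earning 27 each, then 11 forever once detected.
Deviation value: 27(1−δ^2)/(1−δ) + 11δ^2/(1−δ); cooperation value: 25/(1−δ).
IC: 25 ≥ 27(1−δ^2) + 11δ^2 = 27 − 16δ^2.
So δ^2 ≥ 2/16 = 1/8, giving δ ≥ (1/8)^(1/2) ≈ 0.354.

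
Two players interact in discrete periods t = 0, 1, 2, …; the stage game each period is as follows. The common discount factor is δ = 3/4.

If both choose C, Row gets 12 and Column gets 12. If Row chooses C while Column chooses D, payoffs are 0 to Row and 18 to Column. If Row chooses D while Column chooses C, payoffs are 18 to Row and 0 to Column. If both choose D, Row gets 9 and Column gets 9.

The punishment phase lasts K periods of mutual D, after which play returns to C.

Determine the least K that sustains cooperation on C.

No profitable deviation requires (12−9)(δ+…+δ^K) ≥ 18−12, i.e. δ+…+δ^K ≥ 2 ≈ 2.0000.
With δ = 3/4, the partial sums are K=1: 0.7500, K=2: 1.3125, K=3: 1.7344, K=4: 2.0508.
K = 4 is the first length at which the sum reaches 2.0000.

4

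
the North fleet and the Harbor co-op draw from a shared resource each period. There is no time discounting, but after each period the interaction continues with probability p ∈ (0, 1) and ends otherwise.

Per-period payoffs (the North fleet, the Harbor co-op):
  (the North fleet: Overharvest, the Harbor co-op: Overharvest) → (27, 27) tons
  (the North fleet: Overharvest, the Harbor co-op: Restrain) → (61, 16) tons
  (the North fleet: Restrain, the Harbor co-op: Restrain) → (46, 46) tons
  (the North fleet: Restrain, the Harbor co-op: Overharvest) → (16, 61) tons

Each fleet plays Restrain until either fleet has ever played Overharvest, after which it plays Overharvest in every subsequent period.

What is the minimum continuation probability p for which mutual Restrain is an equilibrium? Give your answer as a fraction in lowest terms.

15/34

With no time discounting, the continuation probability p plays the role of the discount factor.
Grim-trigger IC: 46/(1−p) ≥ 61 + 27p/(1−p) ⇒ p ≥ (61−46)/(61−27) = 15/34.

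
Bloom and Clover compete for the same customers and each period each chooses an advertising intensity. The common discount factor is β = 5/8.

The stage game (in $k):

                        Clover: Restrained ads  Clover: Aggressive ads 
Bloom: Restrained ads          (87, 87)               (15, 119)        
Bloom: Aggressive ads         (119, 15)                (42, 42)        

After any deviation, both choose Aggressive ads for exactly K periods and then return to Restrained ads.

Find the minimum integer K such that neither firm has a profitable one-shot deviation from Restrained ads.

2

No profitable deviation requires (87−42)(β+…+β^K) ≥ 119−87, i.e. β+…+β^K ≥ 32/45 ≈ 0.7111.
With β = 5/8, the partial sums are K=1: 0.6250, K=2: 1.0156.
K = 2 is the first length at which the sum reaches 0.7111.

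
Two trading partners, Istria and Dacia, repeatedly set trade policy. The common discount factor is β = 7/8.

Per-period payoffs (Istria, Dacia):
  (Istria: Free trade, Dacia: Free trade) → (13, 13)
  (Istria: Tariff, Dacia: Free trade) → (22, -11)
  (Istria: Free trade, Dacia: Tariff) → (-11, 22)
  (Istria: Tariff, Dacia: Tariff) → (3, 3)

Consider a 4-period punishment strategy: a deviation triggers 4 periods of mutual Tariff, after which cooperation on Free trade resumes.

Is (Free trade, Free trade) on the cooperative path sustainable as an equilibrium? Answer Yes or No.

Yes

A one-shot deviation gives 22 now, then 3 for 4 periods, then back to 13.
Gain from deviating: (22−13) today; loss: (13−3) in each of the next 4 periods.
No-deviation condition: (13−3)(β+…+β^4) ≥ 22−13, i.e. β+…+β^4 ≥ 9/10.
At β = 7/8: β+…+β^4 = 2.8967 ≥ 0.9000.
So cooperation is sustainable.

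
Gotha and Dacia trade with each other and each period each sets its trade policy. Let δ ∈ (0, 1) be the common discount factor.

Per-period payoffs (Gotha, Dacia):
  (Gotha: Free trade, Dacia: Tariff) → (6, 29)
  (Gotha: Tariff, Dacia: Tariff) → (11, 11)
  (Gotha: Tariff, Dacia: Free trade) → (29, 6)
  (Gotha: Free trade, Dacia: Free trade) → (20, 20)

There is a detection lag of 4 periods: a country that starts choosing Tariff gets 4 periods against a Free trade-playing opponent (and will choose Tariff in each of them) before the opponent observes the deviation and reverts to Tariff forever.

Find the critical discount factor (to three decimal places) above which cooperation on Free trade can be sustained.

A deviator earns 29 for 4 periods, then 11 forever; cooperating earns 20 forever. Multiplying the IC by (1−δ):
20 ≥ 29(1−δ^4) + 11δ^4, so 18·δ^4 ≥ 9 and δ^4 ≥ 1/2.
δ ≥ (1/2)^(1/4) ≈ 0.841.

0.841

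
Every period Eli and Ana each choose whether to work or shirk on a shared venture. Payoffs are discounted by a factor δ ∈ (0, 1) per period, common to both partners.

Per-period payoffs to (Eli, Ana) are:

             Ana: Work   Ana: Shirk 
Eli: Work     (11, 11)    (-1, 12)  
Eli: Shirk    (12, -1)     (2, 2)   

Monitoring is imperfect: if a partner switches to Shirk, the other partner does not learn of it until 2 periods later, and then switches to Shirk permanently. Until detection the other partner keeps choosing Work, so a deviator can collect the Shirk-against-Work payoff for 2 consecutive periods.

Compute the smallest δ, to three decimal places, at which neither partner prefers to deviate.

0.316

A deviator earns 12 for 2 periods, then 2 forever; cooperating earns 11 forever. Multiplying the IC by (1−δ):
11 ≥ 12(1−δ^2) + 2δ^2, so 10·δ^2 ≥ 1 and δ^2 ≥ 1/10.
δ ≥ (1/10)^(1/2) ≈ 0.316.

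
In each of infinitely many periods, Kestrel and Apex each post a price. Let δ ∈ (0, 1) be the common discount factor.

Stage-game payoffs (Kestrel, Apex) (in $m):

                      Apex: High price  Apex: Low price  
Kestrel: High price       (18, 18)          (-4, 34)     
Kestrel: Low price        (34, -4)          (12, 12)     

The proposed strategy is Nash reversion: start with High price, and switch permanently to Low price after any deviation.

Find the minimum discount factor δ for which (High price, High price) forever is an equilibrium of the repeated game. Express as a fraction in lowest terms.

8/11

18/(1−δ) ≥ 34 + 12δ/(1−δ)
18 ≥ 34 − 22δ
δ ≥ 16/22 = 8/11.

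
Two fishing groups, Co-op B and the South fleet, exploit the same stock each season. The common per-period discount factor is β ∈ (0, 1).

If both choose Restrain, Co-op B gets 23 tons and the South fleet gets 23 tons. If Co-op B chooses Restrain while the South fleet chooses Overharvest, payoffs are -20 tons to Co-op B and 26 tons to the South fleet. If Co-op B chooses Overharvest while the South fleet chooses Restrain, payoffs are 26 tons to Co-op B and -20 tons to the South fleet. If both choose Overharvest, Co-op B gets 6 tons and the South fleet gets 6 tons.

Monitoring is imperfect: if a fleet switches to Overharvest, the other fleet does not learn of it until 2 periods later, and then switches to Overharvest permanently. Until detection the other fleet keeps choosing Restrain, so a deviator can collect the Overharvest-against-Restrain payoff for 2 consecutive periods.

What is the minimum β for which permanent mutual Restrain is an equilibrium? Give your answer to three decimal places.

A deviator earns 26 for 2 periods, then 6 forever; cooperating earns 23 forever. Multiplying the IC by (1−β):
23 ≥ 26(1−β^2) + 6β^2, so 20·β^2 ≥ 3 and β^2 ≥ 3/20.
β ≥ (3/20)^(1/2) ≈ 0.387.

0.387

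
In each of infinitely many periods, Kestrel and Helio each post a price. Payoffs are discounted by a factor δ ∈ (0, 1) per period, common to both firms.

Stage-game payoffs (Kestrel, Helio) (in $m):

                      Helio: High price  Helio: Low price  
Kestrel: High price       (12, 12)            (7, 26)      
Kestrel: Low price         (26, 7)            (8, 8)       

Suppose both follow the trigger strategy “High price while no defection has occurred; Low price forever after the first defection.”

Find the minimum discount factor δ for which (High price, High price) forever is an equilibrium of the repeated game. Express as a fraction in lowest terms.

7/9

Cooperation forever yields 12 each period: 12/(1−δ).
Deviating yields 26 once, then 8 forever: 26 + 8δ/(1−δ).
No profitable deviation requires 12/(1−δ) ≥ 26 + 8δ/(1−δ).
Multiplying by (1−δ): 12 ≥ 26(1−δ) + 8δ = 26 − 18δ.
So 18δ ≥ 14, i.e. δ ≥ 14/18 = 7/9.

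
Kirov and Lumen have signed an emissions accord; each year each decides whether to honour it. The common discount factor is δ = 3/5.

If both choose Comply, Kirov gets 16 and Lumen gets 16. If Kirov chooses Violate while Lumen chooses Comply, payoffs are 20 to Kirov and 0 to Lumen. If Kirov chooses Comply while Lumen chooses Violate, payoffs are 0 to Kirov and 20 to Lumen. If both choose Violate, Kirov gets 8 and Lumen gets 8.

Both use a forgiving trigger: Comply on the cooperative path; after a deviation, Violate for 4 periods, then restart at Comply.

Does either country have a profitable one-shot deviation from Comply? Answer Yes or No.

IC: δ+…+δ^4 ≥ (20−16)/(16−8) = 1/2.
At δ = 3/5: partial sum = 1.3056 ≥ 0.5000. Cooperation sustainable.

No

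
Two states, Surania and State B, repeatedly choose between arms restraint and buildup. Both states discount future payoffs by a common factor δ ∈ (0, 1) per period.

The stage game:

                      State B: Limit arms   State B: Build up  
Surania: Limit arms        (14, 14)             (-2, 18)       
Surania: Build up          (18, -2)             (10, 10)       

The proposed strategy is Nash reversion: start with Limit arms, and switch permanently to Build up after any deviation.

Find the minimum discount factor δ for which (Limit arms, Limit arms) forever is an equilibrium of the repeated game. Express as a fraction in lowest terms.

Cooperation forever yields 14 each period: 14/(1−δ).
Deviating yields 18 once, then 10 forever: 18 + 10δ/(1−δ).
No profitable deviation requires 14/(1−δ) ≥ 18 + 10δ/(1−δ).
Multiplying by (1−δ): 14 ≥ 18(1−δ) + 10δ = 18 − 8δ.
So 8δ ≥ 4, i.e. δ ≥ 4/8 = 1/2.

1/2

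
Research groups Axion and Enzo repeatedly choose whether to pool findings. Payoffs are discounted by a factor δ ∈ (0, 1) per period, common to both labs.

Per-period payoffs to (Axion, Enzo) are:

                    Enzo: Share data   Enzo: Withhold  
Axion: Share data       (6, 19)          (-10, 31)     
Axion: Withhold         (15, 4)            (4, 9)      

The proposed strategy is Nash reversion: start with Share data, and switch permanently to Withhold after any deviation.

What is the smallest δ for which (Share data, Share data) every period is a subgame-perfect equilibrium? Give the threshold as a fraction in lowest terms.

9/11

Axion: cooperation gives 6 each period; deviation gives 15 once then 4 forever.
  6/(1−δ) ≥ 15 + 4δ/(1−δ) ⇒ δ ≥ 9/11.
Enzo: cooperation gives 19 each period; deviation gives 31 once then 9 forever.
  δ ≥ 12/22 = 6/11.
Both must hold, so the binding constraint is Axion's: δ ≥ 9/11.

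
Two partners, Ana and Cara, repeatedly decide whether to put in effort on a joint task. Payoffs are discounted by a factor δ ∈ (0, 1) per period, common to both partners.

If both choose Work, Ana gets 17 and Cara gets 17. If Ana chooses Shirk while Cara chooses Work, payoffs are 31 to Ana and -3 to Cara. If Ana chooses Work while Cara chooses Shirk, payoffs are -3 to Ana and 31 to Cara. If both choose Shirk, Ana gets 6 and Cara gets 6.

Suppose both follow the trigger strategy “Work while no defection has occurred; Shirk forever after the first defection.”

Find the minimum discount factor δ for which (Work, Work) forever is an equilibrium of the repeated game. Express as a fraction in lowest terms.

Cooperation forever yields 17 each period: 17/(1−δ).
Deviating yields 31 once, then 6 forever: 31 + 6δ/(1−δ).
No profitable deviation requires 17/(1−δ) ≥ 31 + 6δ/(1−δ).
Multiplying by (1−δ): 17 ≥ 31(1−δ) + 6δ = 31 − 25δ.
So 25δ ≥ 14, i.e. δ ≥ 14/25.

14/25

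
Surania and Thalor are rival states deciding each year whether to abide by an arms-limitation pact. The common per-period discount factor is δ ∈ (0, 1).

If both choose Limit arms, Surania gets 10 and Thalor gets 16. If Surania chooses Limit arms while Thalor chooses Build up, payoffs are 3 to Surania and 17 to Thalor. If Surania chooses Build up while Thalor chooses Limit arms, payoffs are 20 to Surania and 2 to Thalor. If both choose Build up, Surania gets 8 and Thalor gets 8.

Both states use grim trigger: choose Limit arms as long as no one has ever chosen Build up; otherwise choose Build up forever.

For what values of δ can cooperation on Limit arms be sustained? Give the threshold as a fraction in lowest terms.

5/6

Surania: cooperation gives 10 each period; deviation gives 20 once then 8 forever.
  10/(1−δ) ≥ 20 + 8δ/(1−δ) ⇒ δ ≥ 10/12 = 5/6.
Thalor: cooperation gives 16 each period; deviation gives 17 once then 8 forever.
  δ ≥ 1/9.
Both must hold, so the binding constraint is Surania's: δ ≥ 5/6.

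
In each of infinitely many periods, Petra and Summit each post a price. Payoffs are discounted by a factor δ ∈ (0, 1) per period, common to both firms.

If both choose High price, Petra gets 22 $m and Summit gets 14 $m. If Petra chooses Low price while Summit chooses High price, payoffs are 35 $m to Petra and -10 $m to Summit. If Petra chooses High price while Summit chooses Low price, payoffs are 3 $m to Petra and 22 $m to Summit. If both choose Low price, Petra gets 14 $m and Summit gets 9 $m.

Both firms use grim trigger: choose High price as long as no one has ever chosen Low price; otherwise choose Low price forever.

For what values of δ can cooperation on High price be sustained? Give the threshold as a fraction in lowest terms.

For Petra: deviation gain 35−22 = 13, per-period punishment loss 22−14 = 8. IC gives δ ≥ 13/21.
For Summit: gain 8, loss 5 per period, so δ ≥ 8/13.
The tighter constraint is Petra's, so cooperation needs δ ≥ 13/21.

13/21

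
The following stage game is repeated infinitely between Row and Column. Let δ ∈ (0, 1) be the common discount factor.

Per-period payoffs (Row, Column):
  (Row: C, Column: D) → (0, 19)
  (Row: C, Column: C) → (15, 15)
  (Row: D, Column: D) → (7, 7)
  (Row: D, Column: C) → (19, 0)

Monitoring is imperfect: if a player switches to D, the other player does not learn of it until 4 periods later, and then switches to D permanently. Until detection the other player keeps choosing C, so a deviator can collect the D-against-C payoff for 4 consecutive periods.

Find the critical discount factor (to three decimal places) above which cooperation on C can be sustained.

The best deviation is to choose D for all 4 undetected periods, earning 19 each, then 7 forever once detected.
Deviation value: 19(1−δ^4)/(1−δ) + 7δ^4/(1−δ); cooperation value: 15/(1−δ).
IC: 15 ≥ 19(1−δ^4) + 7δ^4 = 19 − 12δ^4.
So δ^4 ≥ 4/12 = 1/3, giving δ ≥ (1/3)^(1/4) ≈ 0.760.

0.760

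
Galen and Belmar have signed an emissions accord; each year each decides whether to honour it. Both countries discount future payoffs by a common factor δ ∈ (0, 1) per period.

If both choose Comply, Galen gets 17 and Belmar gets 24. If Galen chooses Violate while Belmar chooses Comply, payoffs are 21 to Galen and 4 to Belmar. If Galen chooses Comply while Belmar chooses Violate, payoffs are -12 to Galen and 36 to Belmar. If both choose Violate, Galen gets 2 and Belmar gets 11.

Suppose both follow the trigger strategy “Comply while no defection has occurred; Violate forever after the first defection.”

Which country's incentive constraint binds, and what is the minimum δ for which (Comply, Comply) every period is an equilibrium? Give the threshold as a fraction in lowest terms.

For Galen: deviation gain 21−17 = 4, per-period punishment loss 17−2 = 15. IC gives δ ≥ 4/19.
For Belmar: gain 12, loss 13 per period, so δ ≥ 12/25.
The tighter constraint is Belmar's, so cooperation needs δ ≥ 12/25.

Belmar; δ ≥ 12/25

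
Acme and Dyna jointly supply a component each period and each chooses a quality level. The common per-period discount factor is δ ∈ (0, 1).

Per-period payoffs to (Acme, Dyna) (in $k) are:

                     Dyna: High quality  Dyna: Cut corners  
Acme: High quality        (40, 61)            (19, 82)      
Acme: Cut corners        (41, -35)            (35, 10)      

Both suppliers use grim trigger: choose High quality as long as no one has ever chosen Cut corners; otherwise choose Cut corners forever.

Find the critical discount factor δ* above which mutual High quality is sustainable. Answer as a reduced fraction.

For Acme: deviation gain 41−40 = 1, per-period punishment loss 40−35 = 5. IC gives δ ≥ 1/6.
For Dyna: gain 21, loss 51 per period, so δ ≥ 21/72 = 7/24.
The tighter constraint is Dyna's, so cooperation needs δ ≥ 7/24.

7/24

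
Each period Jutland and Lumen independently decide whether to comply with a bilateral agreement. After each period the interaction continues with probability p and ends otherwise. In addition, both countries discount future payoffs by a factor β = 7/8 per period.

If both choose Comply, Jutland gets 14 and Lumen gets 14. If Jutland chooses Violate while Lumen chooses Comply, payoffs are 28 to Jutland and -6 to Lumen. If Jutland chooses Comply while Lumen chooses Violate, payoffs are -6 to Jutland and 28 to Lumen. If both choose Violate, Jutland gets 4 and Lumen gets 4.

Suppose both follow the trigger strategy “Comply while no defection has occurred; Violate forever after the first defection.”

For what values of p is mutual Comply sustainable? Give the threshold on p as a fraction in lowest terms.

Expected continuation weight on next period's payoff is β·p = 7/8·p, which plays the role of the discount factor.
Cooperation requires 7/8·p ≥ (28−14)/(28−4) = 7/12, hence p ≥ 2/3.

2/3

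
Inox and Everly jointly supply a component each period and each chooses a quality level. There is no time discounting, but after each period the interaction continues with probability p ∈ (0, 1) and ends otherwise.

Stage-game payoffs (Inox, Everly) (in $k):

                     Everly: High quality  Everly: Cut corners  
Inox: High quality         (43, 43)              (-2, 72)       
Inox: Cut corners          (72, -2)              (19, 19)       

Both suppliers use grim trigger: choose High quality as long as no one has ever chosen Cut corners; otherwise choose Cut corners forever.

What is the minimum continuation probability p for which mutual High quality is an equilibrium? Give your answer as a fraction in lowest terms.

29/53

Expected cooperation value is 43 + p·43 + p²·43 + … = 43/(1−p); deviation gives 72 + p·19/(1−p).
43 ≥ 72(1−p) + 19p ⇒ 53p ≥ 29 ⇒ p ≥ 29/53.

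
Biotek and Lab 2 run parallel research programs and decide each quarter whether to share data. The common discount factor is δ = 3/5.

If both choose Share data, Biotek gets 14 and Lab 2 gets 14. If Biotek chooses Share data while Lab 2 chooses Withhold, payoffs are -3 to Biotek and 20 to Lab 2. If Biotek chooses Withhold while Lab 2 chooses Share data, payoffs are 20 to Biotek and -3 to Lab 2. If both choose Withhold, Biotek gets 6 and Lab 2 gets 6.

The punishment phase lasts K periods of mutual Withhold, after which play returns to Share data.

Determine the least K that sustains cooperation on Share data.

2

Need Σ_{k=1}^{K} δ^k ≥ (20−14)/(14−6) = 0.7500 at δ = 3/5.
At K = 1 the sum is 0.6000 < 0.7500; at K = 2 it is 0.9600 ≥ 0.7500.
So the minimum punishment length is K = 2.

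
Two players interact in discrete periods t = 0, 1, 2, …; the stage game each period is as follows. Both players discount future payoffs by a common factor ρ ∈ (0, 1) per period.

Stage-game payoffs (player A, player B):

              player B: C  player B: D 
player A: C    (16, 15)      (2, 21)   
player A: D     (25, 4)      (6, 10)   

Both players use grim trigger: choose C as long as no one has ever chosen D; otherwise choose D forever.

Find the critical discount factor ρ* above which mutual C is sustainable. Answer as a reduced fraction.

6/11

player A's threshold: (25−16)/(25−6) = 9/19.
player B's threshold: (21−15)/(21−10) = 6/11.
9/19 < 6/11, so player B binds and ρ* = 6/11.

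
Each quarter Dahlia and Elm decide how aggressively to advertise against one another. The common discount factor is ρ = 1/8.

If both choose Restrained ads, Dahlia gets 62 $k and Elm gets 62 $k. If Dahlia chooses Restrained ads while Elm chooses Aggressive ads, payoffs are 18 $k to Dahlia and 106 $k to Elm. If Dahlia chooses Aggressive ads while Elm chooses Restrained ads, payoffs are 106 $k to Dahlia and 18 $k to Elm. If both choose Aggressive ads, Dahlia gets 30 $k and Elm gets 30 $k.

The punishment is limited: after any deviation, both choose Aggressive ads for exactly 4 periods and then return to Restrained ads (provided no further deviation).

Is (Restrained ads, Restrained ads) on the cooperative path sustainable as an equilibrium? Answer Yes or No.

IC: ρ+…+ρ^4 ≥ (106−62)/(62−30) = 11/8.
At ρ = 1/8: partial sum = 0.1428 < 1.3750. Cooperation not sustainable.

No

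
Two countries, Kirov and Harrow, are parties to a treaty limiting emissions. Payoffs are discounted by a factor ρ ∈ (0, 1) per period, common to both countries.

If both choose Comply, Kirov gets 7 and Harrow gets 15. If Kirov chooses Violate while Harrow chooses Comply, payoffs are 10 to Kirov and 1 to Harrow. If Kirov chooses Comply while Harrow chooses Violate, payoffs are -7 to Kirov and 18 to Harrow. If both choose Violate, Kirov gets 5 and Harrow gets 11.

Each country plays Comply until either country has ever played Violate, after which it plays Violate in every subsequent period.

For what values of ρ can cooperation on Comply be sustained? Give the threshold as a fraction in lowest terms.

Kirov: cooperation gives 7 each period; deviation gives 10 once then 5 forever.
  7/(1−ρ) ≥ 10 + 5ρ/(1−ρ) ⇒ ρ ≥ 3/5.
Harrow: cooperation gives 15 each period; deviation gives 18 once then 11 forever.
  ρ ≥ 3/7.
Both must hold, so the binding constraint is Kirov's: ρ ≥ 3/5.

3/5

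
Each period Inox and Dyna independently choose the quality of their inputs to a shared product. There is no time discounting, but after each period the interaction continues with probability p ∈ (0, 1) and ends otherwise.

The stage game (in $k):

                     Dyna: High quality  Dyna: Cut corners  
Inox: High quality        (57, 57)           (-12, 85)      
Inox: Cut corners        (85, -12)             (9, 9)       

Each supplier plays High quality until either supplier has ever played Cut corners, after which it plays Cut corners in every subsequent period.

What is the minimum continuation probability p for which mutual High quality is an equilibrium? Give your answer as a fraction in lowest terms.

Expected cooperation value is 57 + p·57 + p²·57 + … = 57/(1−p); deviation gives 85 + p·9/(1−p).
57 ≥ 85(1−p) + 9p ⇒ 76p ≥ 28 ⇒ p ≥ 28/76 = 7/19.

7/19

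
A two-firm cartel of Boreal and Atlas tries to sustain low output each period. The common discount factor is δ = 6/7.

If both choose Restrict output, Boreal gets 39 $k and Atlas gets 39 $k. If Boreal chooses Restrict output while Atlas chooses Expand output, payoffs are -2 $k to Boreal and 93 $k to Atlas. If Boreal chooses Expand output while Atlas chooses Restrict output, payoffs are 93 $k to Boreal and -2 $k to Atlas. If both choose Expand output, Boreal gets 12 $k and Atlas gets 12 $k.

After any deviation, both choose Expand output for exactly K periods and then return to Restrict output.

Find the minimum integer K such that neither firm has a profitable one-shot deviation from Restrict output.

3

Need Σ_{k=1}^{K} δ^k ≥ (93−39)/(39−12) = 2.0000 at δ = 6/7.
At K = 2 the sum is 1.5918 < 2.0000; at K = 3 it is 2.2216 ≥ 2.0000.
So the minimum punishment length is K = 3.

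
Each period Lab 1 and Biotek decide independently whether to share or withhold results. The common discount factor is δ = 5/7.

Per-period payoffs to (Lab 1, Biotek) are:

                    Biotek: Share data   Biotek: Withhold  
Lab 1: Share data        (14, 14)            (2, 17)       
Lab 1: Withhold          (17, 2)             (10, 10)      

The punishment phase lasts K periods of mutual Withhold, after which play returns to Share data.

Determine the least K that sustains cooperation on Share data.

No profitable deviation requires (14−10)(δ+…+δ^K) ≥ 17−14, i.e. δ+…+δ^K ≥ 3/4 ≈ 0.7500.
With δ = 5/7, the partial sums are K=1: 0.7143, K=2: 1.2245.
K = 2 is the first length at which the sum reaches 0.7500.

2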